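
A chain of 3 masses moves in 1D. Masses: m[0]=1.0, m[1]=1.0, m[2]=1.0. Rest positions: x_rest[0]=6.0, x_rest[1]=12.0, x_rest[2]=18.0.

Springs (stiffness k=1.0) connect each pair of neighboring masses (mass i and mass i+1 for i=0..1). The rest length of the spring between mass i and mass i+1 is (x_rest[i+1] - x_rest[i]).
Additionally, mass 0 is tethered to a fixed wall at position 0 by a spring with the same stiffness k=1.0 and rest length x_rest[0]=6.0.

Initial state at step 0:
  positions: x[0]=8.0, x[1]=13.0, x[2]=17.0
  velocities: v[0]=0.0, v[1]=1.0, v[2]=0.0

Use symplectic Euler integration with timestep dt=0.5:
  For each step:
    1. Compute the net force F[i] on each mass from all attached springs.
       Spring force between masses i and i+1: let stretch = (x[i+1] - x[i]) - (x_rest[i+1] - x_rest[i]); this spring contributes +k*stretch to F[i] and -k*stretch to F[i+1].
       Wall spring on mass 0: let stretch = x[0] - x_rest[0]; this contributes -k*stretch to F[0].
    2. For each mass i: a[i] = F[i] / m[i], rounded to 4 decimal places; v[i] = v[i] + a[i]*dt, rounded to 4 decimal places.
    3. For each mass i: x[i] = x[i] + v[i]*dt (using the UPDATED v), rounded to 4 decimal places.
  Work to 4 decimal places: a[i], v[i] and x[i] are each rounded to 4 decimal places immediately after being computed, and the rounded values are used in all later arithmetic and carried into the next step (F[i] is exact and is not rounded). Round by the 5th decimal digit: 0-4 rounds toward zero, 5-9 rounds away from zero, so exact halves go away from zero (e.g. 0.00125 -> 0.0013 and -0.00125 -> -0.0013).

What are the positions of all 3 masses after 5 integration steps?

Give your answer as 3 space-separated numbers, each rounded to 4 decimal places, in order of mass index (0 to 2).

Answer: 5.0010 11.6544 20.5851

Derivation:
Step 0: x=[8.0000 13.0000 17.0000] v=[0.0000 1.0000 0.0000]
Step 1: x=[7.2500 13.2500 17.5000] v=[-1.5000 0.5000 1.0000]
Step 2: x=[6.1875 13.0625 18.4375] v=[-2.1250 -0.3750 1.8750]
Step 3: x=[5.2969 12.5000 19.5313] v=[-1.7813 -1.1250 2.1875]
Step 4: x=[4.8828 11.8946 20.3673] v=[-0.8282 -1.2109 1.6719]
Step 5: x=[5.0010 11.6544 20.5851] v=[0.2363 -0.4805 0.4356]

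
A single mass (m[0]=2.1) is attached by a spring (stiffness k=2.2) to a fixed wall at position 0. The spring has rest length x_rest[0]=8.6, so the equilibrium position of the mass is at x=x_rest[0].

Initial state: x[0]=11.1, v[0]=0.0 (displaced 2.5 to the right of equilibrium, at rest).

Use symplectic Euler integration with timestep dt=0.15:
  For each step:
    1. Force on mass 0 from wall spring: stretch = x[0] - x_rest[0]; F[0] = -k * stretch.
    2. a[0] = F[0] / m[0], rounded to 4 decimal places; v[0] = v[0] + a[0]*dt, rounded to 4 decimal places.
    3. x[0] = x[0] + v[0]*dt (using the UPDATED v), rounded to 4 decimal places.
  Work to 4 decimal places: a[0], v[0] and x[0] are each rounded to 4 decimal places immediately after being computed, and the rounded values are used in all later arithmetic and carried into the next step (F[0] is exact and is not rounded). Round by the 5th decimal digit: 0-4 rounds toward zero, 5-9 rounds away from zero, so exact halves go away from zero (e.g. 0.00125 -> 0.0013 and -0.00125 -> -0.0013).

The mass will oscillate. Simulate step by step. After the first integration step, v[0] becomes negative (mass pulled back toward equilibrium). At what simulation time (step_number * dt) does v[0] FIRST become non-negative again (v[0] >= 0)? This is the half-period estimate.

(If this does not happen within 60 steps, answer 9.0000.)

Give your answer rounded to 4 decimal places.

Step 0: x=[11.1000] v=[0.0000]
Step 1: x=[11.0411] v=[-0.3929]
Step 2: x=[10.9246] v=[-0.7765]
Step 3: x=[10.7533] v=[-1.1418]
Step 4: x=[10.5313] v=[-1.4802]
Step 5: x=[10.2637] v=[-1.7837]
Step 6: x=[9.9569] v=[-2.0451]
Step 7: x=[9.6182] v=[-2.2583]
Step 8: x=[9.2555] v=[-2.4183]
Step 9: x=[8.8773] v=[-2.5213]
Step 10: x=[8.4926] v=[-2.5649]
Step 11: x=[8.1104] v=[-2.5480]
Step 12: x=[7.7397] v=[-2.4711]
Step 13: x=[7.3893] v=[-2.3359]
Step 14: x=[7.0675] v=[-2.1456]
Step 15: x=[6.7818] v=[-1.9048]
Step 16: x=[6.5389] v=[-1.6191]
Step 17: x=[6.3446] v=[-1.2952]
Step 18: x=[6.2035] v=[-0.9408]
Step 19: x=[6.1189] v=[-0.5642]
Step 20: x=[6.0928] v=[-0.1743]
Step 21: x=[6.1258] v=[0.2197]
First v>=0 after going negative at step 21, time=3.1500

Answer: 3.1500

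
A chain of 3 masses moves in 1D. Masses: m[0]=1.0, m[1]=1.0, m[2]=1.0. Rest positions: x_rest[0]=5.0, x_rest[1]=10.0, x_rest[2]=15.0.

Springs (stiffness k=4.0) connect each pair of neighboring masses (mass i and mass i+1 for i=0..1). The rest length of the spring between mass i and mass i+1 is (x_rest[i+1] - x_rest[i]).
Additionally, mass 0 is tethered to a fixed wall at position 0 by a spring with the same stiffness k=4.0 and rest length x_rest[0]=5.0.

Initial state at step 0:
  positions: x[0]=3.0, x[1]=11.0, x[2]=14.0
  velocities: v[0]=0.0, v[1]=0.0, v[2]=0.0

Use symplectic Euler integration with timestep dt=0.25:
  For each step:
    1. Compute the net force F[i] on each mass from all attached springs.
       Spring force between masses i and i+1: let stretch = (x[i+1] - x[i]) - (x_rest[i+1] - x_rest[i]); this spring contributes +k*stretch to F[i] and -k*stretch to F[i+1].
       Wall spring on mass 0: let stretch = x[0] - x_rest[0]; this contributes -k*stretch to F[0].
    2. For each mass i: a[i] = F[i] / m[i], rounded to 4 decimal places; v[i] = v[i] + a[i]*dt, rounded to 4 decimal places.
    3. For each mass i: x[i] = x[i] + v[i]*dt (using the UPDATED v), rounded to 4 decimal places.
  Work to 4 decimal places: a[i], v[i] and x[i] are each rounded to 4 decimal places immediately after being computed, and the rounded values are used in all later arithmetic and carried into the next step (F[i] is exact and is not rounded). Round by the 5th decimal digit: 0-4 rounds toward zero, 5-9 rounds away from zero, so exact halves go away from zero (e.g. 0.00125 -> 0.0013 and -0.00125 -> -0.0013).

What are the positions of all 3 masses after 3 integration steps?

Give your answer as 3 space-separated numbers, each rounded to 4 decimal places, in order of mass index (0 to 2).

Answer: 6.5469 7.9375 15.1875

Derivation:
Step 0: x=[3.0000 11.0000 14.0000] v=[0.0000 0.0000 0.0000]
Step 1: x=[4.2500 9.7500 14.5000] v=[5.0000 -5.0000 2.0000]
Step 2: x=[5.8125 8.3125 15.0625] v=[6.2500 -5.7500 2.2500]
Step 3: x=[6.5469 7.9375 15.1875] v=[2.9375 -1.5000 0.5000]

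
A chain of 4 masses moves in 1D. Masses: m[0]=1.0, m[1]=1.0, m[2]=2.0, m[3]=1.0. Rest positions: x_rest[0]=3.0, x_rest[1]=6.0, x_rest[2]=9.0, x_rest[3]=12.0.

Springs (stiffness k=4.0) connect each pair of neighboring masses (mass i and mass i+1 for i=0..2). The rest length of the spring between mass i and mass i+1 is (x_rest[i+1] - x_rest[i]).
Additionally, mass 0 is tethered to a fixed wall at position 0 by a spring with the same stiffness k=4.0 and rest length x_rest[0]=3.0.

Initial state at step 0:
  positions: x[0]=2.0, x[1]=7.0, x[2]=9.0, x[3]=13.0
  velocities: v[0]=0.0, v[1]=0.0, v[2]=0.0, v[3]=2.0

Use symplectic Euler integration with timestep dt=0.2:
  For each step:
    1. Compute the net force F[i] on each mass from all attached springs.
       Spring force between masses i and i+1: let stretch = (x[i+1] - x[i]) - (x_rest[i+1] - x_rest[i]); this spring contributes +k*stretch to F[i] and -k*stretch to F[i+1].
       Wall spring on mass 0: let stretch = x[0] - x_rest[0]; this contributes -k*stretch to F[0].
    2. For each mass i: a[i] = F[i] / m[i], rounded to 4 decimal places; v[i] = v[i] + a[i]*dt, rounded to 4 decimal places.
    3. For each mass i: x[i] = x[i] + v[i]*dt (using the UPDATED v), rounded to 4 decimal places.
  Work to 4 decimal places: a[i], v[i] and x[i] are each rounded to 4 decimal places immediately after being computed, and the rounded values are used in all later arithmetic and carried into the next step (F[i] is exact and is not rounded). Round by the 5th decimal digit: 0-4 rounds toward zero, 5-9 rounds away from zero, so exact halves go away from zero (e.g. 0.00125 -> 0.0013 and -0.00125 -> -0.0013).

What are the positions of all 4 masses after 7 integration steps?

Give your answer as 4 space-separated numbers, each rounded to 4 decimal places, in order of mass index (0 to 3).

Step 0: x=[2.0000 7.0000 9.0000 13.0000] v=[0.0000 0.0000 0.0000 2.0000]
Step 1: x=[2.4800 6.5200 9.1600 13.2400] v=[2.4000 -2.4000 0.8000 1.2000]
Step 2: x=[3.2096 5.8160 9.4352 13.3072] v=[3.6480 -3.5200 1.3760 0.3360]
Step 3: x=[3.8427 5.2740 9.7306 13.2349] v=[3.1654 -2.7098 1.4771 -0.3616]
Step 4: x=[4.0900 5.2161 9.9498 13.0819] v=[1.2363 -0.2896 1.0962 -0.7650]
Step 5: x=[3.8630 5.7354 10.0409 12.9078] v=[-1.1348 2.5965 0.4556 -0.8707]
Step 6: x=[3.3175 6.6440 10.0169 12.7550] v=[-2.7273 4.5430 -0.1198 -0.7642]
Step 7: x=[2.7735 7.5600 9.9422 12.6441] v=[-2.7201 4.5801 -0.3737 -0.5547]

Answer: 2.7735 7.5600 9.9422 12.6441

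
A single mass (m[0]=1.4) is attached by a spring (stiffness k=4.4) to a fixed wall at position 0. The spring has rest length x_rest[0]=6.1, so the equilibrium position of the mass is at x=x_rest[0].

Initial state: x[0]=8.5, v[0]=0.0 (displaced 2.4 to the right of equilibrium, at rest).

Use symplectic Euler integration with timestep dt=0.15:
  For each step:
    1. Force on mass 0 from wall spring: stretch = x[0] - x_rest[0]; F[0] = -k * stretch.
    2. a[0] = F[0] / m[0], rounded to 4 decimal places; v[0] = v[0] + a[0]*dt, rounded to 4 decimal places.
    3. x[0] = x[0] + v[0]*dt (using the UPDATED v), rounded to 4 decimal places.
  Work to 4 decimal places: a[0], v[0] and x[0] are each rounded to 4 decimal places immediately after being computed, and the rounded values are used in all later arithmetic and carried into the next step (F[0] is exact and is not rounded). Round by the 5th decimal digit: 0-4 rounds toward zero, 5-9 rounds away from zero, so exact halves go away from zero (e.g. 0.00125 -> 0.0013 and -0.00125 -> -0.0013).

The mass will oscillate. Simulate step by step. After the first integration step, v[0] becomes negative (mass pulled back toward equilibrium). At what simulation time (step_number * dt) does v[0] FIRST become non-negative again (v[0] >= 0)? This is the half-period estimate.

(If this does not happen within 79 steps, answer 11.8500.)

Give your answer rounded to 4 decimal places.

Step 0: x=[8.5000] v=[0.0000]
Step 1: x=[8.3303] v=[-1.1314]
Step 2: x=[8.0029] v=[-2.1828]
Step 3: x=[7.5409] v=[-3.0799]
Step 4: x=[6.9770] v=[-3.7592]
Step 5: x=[6.3511] v=[-4.1726]
Step 6: x=[5.7075] v=[-4.2910]
Step 7: x=[5.0916] v=[-4.1060]
Step 8: x=[4.5470] v=[-3.6306]
Step 9: x=[4.1122] v=[-2.8985]
Step 10: x=[3.8180] v=[-1.9614]
Step 11: x=[3.6852] v=[-0.8856]
Step 12: x=[3.7231] v=[0.2528]
First v>=0 after going negative at step 12, time=1.8000

Answer: 1.8000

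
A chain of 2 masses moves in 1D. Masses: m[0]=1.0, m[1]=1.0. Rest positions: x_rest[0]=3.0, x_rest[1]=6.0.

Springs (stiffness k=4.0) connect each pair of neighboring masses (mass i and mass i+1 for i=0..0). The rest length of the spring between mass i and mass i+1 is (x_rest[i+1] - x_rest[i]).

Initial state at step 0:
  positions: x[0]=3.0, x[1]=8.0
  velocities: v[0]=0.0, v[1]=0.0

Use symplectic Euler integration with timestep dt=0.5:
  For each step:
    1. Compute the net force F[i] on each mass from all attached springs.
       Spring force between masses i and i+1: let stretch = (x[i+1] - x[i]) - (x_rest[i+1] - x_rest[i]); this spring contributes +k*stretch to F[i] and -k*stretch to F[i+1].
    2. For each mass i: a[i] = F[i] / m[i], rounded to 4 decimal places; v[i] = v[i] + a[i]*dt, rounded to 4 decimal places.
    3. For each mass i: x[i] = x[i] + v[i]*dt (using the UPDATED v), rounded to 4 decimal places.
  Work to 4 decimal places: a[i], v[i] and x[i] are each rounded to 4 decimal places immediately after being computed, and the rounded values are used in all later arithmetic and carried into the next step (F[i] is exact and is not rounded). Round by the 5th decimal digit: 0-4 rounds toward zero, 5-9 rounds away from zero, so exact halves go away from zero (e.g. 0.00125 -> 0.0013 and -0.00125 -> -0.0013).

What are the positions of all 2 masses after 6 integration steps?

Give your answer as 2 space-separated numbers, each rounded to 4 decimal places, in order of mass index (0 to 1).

Step 0: x=[3.0000 8.0000] v=[0.0000 0.0000]
Step 1: x=[5.0000 6.0000] v=[4.0000 -4.0000]
Step 2: x=[5.0000 6.0000] v=[0.0000 0.0000]
Step 3: x=[3.0000 8.0000] v=[-4.0000 4.0000]
Step 4: x=[3.0000 8.0000] v=[0.0000 0.0000]
Step 5: x=[5.0000 6.0000] v=[4.0000 -4.0000]
Step 6: x=[5.0000 6.0000] v=[0.0000 0.0000]

Answer: 5.0000 6.0000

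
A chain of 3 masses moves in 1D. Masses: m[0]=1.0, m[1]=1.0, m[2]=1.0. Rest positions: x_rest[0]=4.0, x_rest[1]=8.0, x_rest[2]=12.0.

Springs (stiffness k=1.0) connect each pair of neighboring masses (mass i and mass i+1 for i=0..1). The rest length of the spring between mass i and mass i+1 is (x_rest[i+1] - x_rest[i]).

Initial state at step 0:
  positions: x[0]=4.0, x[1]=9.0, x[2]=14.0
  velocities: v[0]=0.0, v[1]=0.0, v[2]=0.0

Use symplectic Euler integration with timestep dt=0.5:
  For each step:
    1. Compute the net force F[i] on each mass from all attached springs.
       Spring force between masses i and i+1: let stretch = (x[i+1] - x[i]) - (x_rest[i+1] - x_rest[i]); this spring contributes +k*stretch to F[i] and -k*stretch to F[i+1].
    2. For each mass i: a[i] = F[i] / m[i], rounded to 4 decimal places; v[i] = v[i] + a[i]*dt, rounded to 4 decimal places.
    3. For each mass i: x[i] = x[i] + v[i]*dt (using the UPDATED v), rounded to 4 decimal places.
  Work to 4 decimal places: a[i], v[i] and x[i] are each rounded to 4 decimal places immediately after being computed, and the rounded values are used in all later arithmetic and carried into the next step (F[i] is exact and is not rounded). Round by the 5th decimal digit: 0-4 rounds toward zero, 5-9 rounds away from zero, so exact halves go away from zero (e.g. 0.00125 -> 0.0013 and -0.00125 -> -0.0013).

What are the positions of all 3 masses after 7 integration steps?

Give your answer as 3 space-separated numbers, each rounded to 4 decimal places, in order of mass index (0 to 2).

Step 0: x=[4.0000 9.0000 14.0000] v=[0.0000 0.0000 0.0000]
Step 1: x=[4.2500 9.0000 13.7500] v=[0.5000 0.0000 -0.5000]
Step 2: x=[4.6875 9.0000 13.3125] v=[0.8750 0.0000 -0.8750]
Step 3: x=[5.2032 9.0000 12.7969] v=[1.0313 0.0000 -1.0313]
Step 4: x=[5.6681 9.0001 12.3320] v=[0.9297 0.0001 -0.9298]
Step 5: x=[5.9660 9.0002 12.0341] v=[0.5957 0.0001 -0.5958]
Step 6: x=[6.0224 9.0002 11.9777] v=[0.1128 -0.0001 -0.1128]
Step 7: x=[5.8233 9.0001 12.1770] v=[-0.3983 -0.0003 0.3985]

Answer: 5.8233 9.0001 12.1770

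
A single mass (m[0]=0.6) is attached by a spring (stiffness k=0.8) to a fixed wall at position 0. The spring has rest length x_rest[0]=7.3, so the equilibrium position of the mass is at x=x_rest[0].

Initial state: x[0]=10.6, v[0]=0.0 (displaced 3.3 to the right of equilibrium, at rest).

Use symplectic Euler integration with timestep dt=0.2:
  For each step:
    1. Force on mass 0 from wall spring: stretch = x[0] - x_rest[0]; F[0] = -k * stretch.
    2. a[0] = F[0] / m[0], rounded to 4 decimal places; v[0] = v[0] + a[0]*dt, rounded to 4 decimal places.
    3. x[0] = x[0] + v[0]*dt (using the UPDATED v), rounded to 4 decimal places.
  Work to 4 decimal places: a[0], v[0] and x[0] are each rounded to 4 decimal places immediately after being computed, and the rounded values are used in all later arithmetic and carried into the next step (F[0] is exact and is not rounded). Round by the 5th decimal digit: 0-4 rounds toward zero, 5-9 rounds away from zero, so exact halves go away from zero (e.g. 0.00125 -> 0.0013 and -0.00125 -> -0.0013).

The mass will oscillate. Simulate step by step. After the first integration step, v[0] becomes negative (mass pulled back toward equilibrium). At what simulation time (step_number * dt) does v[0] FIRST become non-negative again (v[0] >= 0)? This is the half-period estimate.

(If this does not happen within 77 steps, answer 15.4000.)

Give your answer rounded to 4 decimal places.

Answer: 2.8000

Derivation:
Step 0: x=[10.6000] v=[0.0000]
Step 1: x=[10.4240] v=[-0.8800]
Step 2: x=[10.0814] v=[-1.7131]
Step 3: x=[9.5904] v=[-2.4548]
Step 4: x=[8.9773] v=[-3.0656]
Step 5: x=[8.2747] v=[-3.5129]
Step 6: x=[7.5201] v=[-3.7728]
Step 7: x=[6.7538] v=[-3.8315]
Step 8: x=[6.0166] v=[-3.6858]
Step 9: x=[5.3479] v=[-3.3436]
Step 10: x=[4.7833] v=[-2.8230]
Step 11: x=[4.3529] v=[-2.1519]
Step 12: x=[4.0797] v=[-1.3660]
Step 13: x=[3.9782] v=[-0.5073]
Step 14: x=[4.0539] v=[0.3785]
First v>=0 after going negative at step 14, time=2.8000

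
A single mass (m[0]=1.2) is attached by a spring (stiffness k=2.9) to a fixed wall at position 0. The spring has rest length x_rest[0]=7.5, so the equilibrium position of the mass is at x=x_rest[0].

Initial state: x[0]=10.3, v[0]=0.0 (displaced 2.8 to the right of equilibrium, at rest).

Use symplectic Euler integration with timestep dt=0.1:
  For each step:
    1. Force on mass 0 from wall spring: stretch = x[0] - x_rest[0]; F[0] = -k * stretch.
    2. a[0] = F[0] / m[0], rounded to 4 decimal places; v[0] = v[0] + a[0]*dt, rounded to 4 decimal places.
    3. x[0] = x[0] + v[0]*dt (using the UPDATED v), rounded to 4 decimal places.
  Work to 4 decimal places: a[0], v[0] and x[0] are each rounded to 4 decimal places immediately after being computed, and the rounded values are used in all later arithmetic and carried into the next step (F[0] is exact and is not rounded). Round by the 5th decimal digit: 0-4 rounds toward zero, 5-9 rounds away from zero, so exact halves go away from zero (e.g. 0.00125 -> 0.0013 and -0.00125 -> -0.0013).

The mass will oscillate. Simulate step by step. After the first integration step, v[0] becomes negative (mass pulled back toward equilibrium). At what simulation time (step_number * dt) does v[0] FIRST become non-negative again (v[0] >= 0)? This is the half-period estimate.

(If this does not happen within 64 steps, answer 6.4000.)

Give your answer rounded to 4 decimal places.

Answer: 2.1000

Derivation:
Step 0: x=[10.3000] v=[0.0000]
Step 1: x=[10.2323] v=[-0.6767]
Step 2: x=[10.0986] v=[-1.3370]
Step 3: x=[9.9021] v=[-1.9650]
Step 4: x=[9.6476] v=[-2.5455]
Step 5: x=[9.3412] v=[-3.0645]
Step 6: x=[8.9903] v=[-3.5095]
Step 7: x=[8.6033] v=[-3.8697]
Step 8: x=[8.1897] v=[-4.1363]
Step 9: x=[7.7594] v=[-4.3030]
Step 10: x=[7.3228] v=[-4.3657]
Step 11: x=[6.8905] v=[-4.3229]
Step 12: x=[6.4729] v=[-4.1756]
Step 13: x=[6.0802] v=[-3.9274]
Step 14: x=[5.7218] v=[-3.5843]
Step 15: x=[5.4063] v=[-3.1546]
Step 16: x=[5.1414] v=[-2.6486]
Step 17: x=[4.9335] v=[-2.0786]
Step 18: x=[4.7877] v=[-1.4584]
Step 19: x=[4.7074] v=[-0.8029]
Step 20: x=[4.6946] v=[-0.1280]
Step 21: x=[4.7496] v=[0.5500]
First v>=0 after going negative at step 21, time=2.1000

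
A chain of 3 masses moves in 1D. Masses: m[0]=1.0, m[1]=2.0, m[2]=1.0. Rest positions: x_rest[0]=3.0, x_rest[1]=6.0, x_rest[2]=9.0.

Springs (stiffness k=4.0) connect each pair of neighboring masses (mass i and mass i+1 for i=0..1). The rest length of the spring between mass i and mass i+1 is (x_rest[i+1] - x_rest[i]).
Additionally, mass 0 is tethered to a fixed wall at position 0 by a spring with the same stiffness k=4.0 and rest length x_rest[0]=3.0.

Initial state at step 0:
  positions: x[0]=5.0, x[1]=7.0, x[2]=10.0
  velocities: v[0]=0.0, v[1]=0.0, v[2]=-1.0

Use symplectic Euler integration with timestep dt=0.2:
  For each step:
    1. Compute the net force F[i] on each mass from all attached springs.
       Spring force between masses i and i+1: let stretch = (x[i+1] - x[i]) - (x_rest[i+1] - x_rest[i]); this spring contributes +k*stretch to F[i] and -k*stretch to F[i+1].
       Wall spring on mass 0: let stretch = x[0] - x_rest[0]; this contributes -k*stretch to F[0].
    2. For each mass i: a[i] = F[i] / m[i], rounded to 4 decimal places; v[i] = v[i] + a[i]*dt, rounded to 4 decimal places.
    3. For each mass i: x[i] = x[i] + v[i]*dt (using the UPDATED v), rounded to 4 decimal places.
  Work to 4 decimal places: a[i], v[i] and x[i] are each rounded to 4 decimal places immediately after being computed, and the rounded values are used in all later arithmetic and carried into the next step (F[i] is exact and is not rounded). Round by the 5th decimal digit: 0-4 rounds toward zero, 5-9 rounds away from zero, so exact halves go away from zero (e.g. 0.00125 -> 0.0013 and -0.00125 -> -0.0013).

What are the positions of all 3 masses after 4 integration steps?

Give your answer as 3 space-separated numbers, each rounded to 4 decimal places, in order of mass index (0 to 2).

Answer: 2.2755 7.0494 9.6015

Derivation:
Step 0: x=[5.0000 7.0000 10.0000] v=[0.0000 0.0000 -1.0000]
Step 1: x=[4.5200 7.0800 9.8000] v=[-2.4000 0.4000 -1.0000]
Step 2: x=[3.7264 7.1728 9.6448] v=[-3.9680 0.4640 -0.7760]
Step 3: x=[2.8880 7.1876 9.5741] v=[-4.1920 0.0742 -0.3536]
Step 4: x=[2.2755 7.0494 9.6015] v=[-3.0627 -0.6910 0.1372]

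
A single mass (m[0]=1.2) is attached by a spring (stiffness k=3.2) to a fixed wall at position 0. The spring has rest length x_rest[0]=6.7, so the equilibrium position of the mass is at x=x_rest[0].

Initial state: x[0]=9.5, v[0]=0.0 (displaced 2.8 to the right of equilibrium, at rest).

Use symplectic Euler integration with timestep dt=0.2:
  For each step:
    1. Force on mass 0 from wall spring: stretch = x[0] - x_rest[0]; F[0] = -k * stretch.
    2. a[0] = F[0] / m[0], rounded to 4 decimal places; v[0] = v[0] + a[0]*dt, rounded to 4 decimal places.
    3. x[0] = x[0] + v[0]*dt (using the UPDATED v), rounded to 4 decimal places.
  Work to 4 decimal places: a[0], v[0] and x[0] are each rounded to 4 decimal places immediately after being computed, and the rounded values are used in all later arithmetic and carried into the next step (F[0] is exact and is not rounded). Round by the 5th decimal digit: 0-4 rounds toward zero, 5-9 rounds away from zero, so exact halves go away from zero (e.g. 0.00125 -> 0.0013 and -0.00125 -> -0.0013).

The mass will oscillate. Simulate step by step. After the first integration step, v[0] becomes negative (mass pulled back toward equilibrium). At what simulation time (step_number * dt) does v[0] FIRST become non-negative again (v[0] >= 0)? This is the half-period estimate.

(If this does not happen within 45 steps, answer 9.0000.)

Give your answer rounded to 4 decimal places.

Step 0: x=[9.5000] v=[0.0000]
Step 1: x=[9.2013] v=[-1.4933]
Step 2: x=[8.6358] v=[-2.8273]
Step 3: x=[7.8639] v=[-3.8597]
Step 4: x=[6.9678] v=[-4.4804]
Step 5: x=[6.0432] v=[-4.6232]
Step 6: x=[5.1886] v=[-4.2729]
Step 7: x=[4.4952] v=[-3.4668]
Step 8: x=[4.0370] v=[-2.2909]
Step 9: x=[3.8629] v=[-0.8706]
Step 10: x=[3.9914] v=[0.6425]
First v>=0 after going negative at step 10, time=2.0000

Answer: 2.0000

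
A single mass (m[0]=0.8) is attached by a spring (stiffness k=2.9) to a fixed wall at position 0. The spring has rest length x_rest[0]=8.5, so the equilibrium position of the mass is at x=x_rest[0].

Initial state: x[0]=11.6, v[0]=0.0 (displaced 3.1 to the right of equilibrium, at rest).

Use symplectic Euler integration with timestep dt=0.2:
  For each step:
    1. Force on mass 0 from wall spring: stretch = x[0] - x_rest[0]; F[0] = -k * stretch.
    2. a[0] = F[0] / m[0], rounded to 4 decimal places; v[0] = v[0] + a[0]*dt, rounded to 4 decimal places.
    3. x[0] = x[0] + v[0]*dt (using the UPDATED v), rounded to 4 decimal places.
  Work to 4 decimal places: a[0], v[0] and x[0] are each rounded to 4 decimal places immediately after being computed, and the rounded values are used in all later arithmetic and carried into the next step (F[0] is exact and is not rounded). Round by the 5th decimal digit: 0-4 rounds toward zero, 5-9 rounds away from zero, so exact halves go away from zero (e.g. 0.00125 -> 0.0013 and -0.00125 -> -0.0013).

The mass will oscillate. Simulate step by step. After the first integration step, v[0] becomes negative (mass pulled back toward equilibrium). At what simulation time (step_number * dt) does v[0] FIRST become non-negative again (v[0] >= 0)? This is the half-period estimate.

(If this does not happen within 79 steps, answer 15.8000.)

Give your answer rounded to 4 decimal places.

Step 0: x=[11.6000] v=[0.0000]
Step 1: x=[11.1505] v=[-2.2475]
Step 2: x=[10.3167] v=[-4.1691]
Step 3: x=[9.2195] v=[-5.4862]
Step 4: x=[8.0179] v=[-6.0078]
Step 5: x=[6.8862] v=[-5.6583]
Step 6: x=[5.9885] v=[-4.4883]
Step 7: x=[5.4550] v=[-2.6675]
Step 8: x=[5.3630] v=[-0.4599]
Step 9: x=[5.7259] v=[1.8144]
First v>=0 after going negative at step 9, time=1.8000

Answer: 1.8000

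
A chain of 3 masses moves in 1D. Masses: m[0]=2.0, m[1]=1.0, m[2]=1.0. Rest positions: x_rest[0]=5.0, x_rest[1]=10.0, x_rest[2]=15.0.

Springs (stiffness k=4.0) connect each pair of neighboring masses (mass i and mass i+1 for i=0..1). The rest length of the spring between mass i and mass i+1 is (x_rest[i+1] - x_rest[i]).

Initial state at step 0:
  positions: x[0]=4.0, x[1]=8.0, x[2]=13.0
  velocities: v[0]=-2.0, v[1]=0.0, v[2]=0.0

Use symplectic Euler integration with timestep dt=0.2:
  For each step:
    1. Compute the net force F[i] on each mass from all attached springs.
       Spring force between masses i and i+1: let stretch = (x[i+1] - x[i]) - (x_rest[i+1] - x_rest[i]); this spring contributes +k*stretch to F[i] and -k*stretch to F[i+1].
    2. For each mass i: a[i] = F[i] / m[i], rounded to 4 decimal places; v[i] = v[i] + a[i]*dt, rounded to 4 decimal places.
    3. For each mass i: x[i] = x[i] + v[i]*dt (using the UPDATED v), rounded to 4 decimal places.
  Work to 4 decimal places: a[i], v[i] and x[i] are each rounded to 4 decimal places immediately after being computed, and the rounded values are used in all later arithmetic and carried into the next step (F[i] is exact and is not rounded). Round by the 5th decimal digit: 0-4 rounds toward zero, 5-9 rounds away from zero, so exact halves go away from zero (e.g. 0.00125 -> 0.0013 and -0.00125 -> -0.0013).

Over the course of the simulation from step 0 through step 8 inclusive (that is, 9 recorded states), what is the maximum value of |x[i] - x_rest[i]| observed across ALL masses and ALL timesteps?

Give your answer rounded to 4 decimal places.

Answer: 3.6378

Derivation:
Step 0: x=[4.0000 8.0000 13.0000] v=[-2.0000 0.0000 0.0000]
Step 1: x=[3.5200 8.1600 13.0000] v=[-2.4000 0.8000 0.0000]
Step 2: x=[3.0112 8.3520 13.0256] v=[-2.5440 0.9600 0.1280]
Step 3: x=[2.5297 8.4372 13.1034] v=[-2.4077 0.4262 0.3891]
Step 4: x=[2.1208 8.3238 13.2346] v=[-2.0447 -0.5668 0.6561]
Step 5: x=[1.8081 8.0037 13.3801] v=[-1.5635 -1.6006 0.7275]
Step 6: x=[1.5910 7.5525 13.4654] v=[-1.0853 -2.2560 0.4264]
Step 7: x=[1.4509 7.0935 13.4046] v=[-0.7007 -2.2949 -0.3039]
Step 8: x=[1.3622 6.7415 13.1340] v=[-0.4437 -1.7601 -1.3528]
Max displacement = 3.6378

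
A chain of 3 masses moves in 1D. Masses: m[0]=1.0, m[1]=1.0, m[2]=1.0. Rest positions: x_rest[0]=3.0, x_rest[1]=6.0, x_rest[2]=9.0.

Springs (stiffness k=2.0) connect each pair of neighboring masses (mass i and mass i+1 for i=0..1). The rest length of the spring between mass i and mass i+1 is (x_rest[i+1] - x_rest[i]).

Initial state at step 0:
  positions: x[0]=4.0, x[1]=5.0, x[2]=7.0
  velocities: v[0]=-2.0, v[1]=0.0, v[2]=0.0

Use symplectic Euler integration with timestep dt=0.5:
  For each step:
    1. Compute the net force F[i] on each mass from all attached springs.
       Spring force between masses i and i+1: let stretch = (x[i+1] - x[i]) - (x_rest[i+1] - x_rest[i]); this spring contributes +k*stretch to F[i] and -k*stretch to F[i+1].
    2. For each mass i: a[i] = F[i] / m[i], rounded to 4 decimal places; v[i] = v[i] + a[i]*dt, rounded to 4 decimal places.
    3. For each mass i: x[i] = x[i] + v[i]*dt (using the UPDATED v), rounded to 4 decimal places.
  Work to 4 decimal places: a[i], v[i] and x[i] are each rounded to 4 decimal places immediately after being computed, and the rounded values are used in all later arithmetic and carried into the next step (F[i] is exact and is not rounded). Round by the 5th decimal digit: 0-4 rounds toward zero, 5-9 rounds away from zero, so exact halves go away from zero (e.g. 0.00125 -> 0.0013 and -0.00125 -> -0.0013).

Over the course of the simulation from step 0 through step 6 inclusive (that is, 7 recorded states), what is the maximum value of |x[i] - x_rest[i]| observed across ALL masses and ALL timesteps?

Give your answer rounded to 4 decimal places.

Answer: 3.6562

Derivation:
Step 0: x=[4.0000 5.0000 7.0000] v=[-2.0000 0.0000 0.0000]
Step 1: x=[2.0000 5.5000 7.5000] v=[-4.0000 1.0000 1.0000]
Step 2: x=[0.2500 5.2500 8.5000] v=[-3.5000 -0.5000 2.0000]
Step 3: x=[-0.5000 4.1250 9.3750] v=[-1.5000 -2.2500 1.7500]
Step 4: x=[-0.4375 3.3125 9.1250] v=[0.1250 -1.6250 -0.5000]
Step 5: x=[0.0000 3.5313 7.4688] v=[0.8750 0.4375 -3.3125]
Step 6: x=[0.7032 3.9532 5.3438] v=[1.4063 0.8437 -4.2500]
Max displacement = 3.6562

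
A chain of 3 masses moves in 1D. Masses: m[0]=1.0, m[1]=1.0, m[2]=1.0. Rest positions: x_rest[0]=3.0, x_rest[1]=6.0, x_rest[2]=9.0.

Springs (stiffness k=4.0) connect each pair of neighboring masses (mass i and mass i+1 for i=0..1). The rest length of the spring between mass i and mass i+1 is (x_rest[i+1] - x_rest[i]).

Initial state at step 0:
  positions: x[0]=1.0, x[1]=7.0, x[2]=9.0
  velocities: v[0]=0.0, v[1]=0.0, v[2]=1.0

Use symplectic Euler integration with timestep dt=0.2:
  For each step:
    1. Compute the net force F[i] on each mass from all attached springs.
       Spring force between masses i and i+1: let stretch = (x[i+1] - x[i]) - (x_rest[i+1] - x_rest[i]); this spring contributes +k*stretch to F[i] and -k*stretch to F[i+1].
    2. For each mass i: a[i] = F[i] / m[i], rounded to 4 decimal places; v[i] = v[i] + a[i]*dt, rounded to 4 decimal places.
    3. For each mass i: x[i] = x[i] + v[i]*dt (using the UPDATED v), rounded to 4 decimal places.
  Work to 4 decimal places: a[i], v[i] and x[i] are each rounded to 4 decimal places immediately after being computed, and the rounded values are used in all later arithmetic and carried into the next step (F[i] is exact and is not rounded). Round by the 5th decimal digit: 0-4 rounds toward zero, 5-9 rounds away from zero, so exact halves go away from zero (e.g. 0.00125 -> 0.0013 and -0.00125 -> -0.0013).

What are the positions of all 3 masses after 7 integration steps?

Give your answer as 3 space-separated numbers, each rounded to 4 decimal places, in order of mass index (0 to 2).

Answer: 3.6181 7.0281 7.7537

Derivation:
Step 0: x=[1.0000 7.0000 9.0000] v=[0.0000 0.0000 1.0000]
Step 1: x=[1.4800 6.3600 9.3600] v=[2.4000 -3.2000 1.8000]
Step 2: x=[2.2608 5.4192 9.7200] v=[3.9040 -4.7040 1.8000]
Step 3: x=[3.0669 4.6612 9.8719] v=[4.0307 -3.7901 0.7594]
Step 4: x=[3.6481 4.4818 9.6701] v=[2.9061 -0.8970 -1.0092]
Step 5: x=[3.8827 4.9991 9.1181] v=[1.1731 2.5867 -2.7598]
Step 6: x=[3.8159 5.9969 8.3871] v=[-0.3338 4.9888 -3.6550]
Step 7: x=[3.6181 7.0281 7.7537] v=[-0.9890 5.1562 -3.1672]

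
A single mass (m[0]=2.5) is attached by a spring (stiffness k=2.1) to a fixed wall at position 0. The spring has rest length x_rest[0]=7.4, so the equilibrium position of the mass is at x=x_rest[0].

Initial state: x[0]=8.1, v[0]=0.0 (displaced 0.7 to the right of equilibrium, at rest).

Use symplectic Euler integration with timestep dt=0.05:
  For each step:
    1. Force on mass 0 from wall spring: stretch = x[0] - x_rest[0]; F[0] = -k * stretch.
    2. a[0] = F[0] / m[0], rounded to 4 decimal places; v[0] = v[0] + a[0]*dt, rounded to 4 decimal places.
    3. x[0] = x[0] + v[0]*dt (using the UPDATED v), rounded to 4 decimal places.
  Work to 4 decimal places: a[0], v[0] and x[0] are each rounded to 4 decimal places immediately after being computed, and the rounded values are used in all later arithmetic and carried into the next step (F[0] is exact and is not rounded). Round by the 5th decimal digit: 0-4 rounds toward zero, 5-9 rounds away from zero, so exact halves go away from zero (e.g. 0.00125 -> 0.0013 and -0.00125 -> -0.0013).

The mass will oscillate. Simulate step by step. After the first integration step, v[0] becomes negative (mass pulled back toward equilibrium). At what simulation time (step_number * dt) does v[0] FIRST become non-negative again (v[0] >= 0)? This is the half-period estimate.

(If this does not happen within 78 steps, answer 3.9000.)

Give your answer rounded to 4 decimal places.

Answer: 3.4500

Derivation:
Step 0: x=[8.1000] v=[0.0000]
Step 1: x=[8.0985] v=[-0.0294]
Step 2: x=[8.0956] v=[-0.0587]
Step 3: x=[8.0912] v=[-0.0879]
Step 4: x=[8.0854] v=[-0.1169]
Step 5: x=[8.0781] v=[-0.1457]
Step 6: x=[8.0694] v=[-0.1742]
Step 7: x=[8.0593] v=[-0.2023]
Step 8: x=[8.0478] v=[-0.2300]
Step 9: x=[8.0349] v=[-0.2572]
Step 10: x=[8.0207] v=[-0.2839]
Step 11: x=[8.0052] v=[-0.3100]
Step 12: x=[7.9884] v=[-0.3354]
Step 13: x=[7.9704] v=[-0.3601]
Step 14: x=[7.9512] v=[-0.3841]
Step 15: x=[7.9308] v=[-0.4073]
Step 16: x=[7.9093] v=[-0.4296]
Step 17: x=[7.8868] v=[-0.4510]
Step 18: x=[7.8632] v=[-0.4714]
Step 19: x=[7.8387] v=[-0.4909]
Step 20: x=[7.8132] v=[-0.5093]
Step 21: x=[7.7869] v=[-0.5267]
Step 22: x=[7.7598] v=[-0.5430]
Step 23: x=[7.7319] v=[-0.5581]
Step 24: x=[7.7033] v=[-0.5720]
Step 25: x=[7.6741] v=[-0.5847]
Step 26: x=[7.6443] v=[-0.5962]
Step 27: x=[7.6140] v=[-0.6065]
Step 28: x=[7.5832] v=[-0.6155]
Step 29: x=[7.5520] v=[-0.6232]
Step 30: x=[7.5205] v=[-0.6296]
Step 31: x=[7.4888] v=[-0.6347]
Step 32: x=[7.4569] v=[-0.6384]
Step 33: x=[7.4249] v=[-0.6408]
Step 34: x=[7.3928] v=[-0.6418]
Step 35: x=[7.3607] v=[-0.6415]
Step 36: x=[7.3287] v=[-0.6399]
Step 37: x=[7.2969] v=[-0.6369]
Step 38: x=[7.2653] v=[-0.6326]
Step 39: x=[7.2340] v=[-0.6269]
Step 40: x=[7.2030] v=[-0.6199]
Step 41: x=[7.1724] v=[-0.6116]
Step 42: x=[7.1423] v=[-0.6020]
Step 43: x=[7.1127] v=[-0.5912]
Step 44: x=[7.0837] v=[-0.5791]
Step 45: x=[7.0554] v=[-0.5658]
Step 46: x=[7.0278] v=[-0.5513]
Step 47: x=[7.0010] v=[-0.5357]
Step 48: x=[6.9751] v=[-0.5189]
Step 49: x=[6.9500] v=[-0.5011]
Step 50: x=[6.9259] v=[-0.4822]
Step 51: x=[6.9028] v=[-0.4623]
Step 52: x=[6.8807] v=[-0.4414]
Step 53: x=[6.8597] v=[-0.4196]
Step 54: x=[6.8399] v=[-0.3969]
Step 55: x=[6.8212] v=[-0.3734]
Step 56: x=[6.8037] v=[-0.3491]
Step 57: x=[6.7875] v=[-0.3241]
Step 58: x=[6.7726] v=[-0.2984]
Step 59: x=[6.7590] v=[-0.2721]
Step 60: x=[6.7467] v=[-0.2452]
Step 61: x=[6.7358] v=[-0.2178]
Step 62: x=[6.7263] v=[-0.1899]
Step 63: x=[6.7182] v=[-0.1616]
Step 64: x=[6.7116] v=[-0.1330]
Step 65: x=[6.7064] v=[-0.1041]
Step 66: x=[6.7027] v=[-0.0750]
Step 67: x=[6.7004] v=[-0.0457]
Step 68: x=[6.6996] v=[-0.0163]
Step 69: x=[6.7003] v=[0.0131]
First v>=0 after going negative at step 69, time=3.4500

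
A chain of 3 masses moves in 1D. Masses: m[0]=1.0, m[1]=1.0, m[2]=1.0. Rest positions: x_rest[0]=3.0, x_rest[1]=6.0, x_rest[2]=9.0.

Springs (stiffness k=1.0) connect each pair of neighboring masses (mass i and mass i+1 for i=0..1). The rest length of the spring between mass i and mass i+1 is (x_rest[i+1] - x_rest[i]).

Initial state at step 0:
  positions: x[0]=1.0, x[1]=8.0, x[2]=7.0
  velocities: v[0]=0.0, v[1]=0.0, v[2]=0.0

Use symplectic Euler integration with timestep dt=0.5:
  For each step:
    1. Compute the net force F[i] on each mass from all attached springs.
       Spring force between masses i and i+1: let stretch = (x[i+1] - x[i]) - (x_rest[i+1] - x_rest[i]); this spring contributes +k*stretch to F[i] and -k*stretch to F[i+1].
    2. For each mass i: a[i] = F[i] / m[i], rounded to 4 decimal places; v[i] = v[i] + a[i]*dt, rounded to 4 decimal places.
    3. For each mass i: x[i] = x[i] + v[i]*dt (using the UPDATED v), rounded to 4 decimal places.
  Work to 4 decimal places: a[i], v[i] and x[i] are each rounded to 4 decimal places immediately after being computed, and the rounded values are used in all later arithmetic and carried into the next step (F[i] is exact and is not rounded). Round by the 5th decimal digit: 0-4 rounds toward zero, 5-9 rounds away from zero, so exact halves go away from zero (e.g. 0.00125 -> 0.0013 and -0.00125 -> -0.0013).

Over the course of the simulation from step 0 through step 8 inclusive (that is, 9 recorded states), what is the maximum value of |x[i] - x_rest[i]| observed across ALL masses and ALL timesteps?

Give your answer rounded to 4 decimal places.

Step 0: x=[1.0000 8.0000 7.0000] v=[0.0000 0.0000 0.0000]
Step 1: x=[2.0000 6.0000 8.0000] v=[2.0000 -4.0000 2.0000]
Step 2: x=[3.2500 3.5000 9.2500] v=[2.5000 -5.0000 2.5000]
Step 3: x=[3.8125 2.3750 9.8125] v=[1.1250 -2.2500 1.1250]
Step 4: x=[3.2656 3.4688 9.2656] v=[-1.0938 2.1875 -1.0938]
Step 5: x=[2.0195 5.9610 8.0195] v=[-2.4922 4.9843 -2.4922]
Step 6: x=[1.0088 7.9824 7.0088] v=[-2.0215 4.0428 -2.0215]
Step 7: x=[0.9915 8.0170 6.9915] v=[-0.0347 0.0692 -0.0347]
Step 8: x=[1.9806 6.0389 7.9806] v=[1.9781 -3.9563 1.9781]
Max displacement = 3.6250

Answer: 3.6250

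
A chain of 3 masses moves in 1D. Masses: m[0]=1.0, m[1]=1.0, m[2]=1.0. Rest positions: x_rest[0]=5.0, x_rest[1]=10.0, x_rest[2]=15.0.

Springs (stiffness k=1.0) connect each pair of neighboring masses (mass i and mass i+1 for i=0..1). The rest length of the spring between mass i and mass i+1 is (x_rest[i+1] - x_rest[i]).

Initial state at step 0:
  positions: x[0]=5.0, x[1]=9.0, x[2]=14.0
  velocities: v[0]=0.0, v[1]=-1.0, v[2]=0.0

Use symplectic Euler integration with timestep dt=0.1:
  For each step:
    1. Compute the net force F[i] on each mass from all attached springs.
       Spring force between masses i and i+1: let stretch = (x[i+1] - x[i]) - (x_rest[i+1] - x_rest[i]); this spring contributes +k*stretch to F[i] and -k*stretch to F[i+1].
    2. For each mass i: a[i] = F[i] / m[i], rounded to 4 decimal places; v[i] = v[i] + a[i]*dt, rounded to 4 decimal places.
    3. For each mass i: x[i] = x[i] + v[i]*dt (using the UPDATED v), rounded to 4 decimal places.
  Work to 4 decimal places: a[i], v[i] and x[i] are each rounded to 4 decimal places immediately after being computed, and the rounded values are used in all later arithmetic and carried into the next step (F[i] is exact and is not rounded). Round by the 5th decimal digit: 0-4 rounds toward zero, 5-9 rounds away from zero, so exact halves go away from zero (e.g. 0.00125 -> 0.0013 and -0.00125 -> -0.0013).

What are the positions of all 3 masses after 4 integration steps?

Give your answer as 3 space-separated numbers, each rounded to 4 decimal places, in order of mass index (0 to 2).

Answer: 4.8931 8.7153 13.9916

Derivation:
Step 0: x=[5.0000 9.0000 14.0000] v=[0.0000 -1.0000 0.0000]
Step 1: x=[4.9900 8.9100 14.0000] v=[-0.1000 -0.9000 0.0000]
Step 2: x=[4.9692 8.8317 13.9991] v=[-0.2080 -0.7830 -0.0090]
Step 3: x=[4.9370 8.7665 13.9965] v=[-0.3218 -0.6525 -0.0257]
Step 4: x=[4.8931 8.7153 13.9916] v=[-0.4389 -0.5125 -0.0487]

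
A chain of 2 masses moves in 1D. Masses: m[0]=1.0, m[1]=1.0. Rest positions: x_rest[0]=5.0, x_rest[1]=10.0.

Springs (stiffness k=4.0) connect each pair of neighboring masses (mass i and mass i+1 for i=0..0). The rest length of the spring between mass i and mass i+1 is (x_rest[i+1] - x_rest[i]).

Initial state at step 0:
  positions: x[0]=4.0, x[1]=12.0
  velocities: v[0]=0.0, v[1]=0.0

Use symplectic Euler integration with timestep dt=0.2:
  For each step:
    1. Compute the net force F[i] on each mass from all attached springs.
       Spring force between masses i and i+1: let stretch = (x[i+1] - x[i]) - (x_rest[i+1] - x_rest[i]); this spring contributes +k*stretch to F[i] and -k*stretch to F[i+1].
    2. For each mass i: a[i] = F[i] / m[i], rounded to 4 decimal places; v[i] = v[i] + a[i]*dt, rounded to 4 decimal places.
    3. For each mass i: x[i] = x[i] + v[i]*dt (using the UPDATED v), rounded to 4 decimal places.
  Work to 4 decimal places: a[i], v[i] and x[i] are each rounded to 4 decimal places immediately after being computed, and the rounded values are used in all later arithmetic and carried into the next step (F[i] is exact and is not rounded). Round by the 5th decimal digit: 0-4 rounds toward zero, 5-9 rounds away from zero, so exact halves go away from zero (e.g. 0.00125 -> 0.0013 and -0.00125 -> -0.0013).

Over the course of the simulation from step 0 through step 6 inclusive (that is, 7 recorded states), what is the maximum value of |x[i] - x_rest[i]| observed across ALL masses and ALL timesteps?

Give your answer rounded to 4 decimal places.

Step 0: x=[4.0000 12.0000] v=[0.0000 0.0000]
Step 1: x=[4.4800 11.5200] v=[2.4000 -2.4000]
Step 2: x=[5.2864 10.7136] v=[4.0320 -4.0320]
Step 3: x=[6.1612 9.8388] v=[4.3738 -4.3738]
Step 4: x=[6.8244 9.1756] v=[3.3159 -3.3159]
Step 5: x=[7.0638 8.9362] v=[1.1969 -1.1969]
Step 6: x=[6.8028 9.1972] v=[-1.3052 1.3052]
Max displacement = 2.0638

Answer: 2.0638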